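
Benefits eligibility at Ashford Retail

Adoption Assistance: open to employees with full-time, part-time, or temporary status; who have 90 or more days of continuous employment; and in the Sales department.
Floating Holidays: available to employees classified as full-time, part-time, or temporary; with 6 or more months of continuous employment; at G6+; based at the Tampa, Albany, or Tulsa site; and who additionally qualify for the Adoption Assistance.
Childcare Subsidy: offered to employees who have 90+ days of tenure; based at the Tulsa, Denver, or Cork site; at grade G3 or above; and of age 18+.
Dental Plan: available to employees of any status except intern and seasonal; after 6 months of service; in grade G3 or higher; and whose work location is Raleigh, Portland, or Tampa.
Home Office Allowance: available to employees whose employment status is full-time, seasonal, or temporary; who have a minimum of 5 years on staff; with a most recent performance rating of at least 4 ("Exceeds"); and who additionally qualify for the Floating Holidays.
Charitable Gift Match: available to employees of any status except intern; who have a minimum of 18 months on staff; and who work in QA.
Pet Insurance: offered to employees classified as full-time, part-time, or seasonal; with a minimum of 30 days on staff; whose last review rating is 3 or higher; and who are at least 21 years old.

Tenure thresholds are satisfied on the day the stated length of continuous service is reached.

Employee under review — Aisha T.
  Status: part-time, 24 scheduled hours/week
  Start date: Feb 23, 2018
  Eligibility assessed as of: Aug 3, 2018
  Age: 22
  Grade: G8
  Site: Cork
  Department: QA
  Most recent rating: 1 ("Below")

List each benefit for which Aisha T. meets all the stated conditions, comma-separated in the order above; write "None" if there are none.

Childcare Subsidy

Service from Feb 23, 2018 to Aug 3, 2018: 161 days.
Adoption Assistance — status part-time ✓; service 161 days ≥ 90 days ✓; dept QA ✗ → not eligible.
Floating Holidays — status part-time ✓; service 161 days < 6 months (≈180 days) ✗ → not eligible.
Childcare Subsidy — service 161 days ≥ 90 days ✓; site Cork ✓; grade G8 ≥ G3 ✓; age 22 ≥ 18 ✓ → eligible.
Dental Plan — status part-time ✓ (not excluded); service 161 days < 6 months (≈180 days) ✗ → not eligible.
Home Office Allowance — status part-time ✗ (requires full-time, seasonal, or temporary) → not eligible.
Charitable Gift Match — status part-time ✓ (not excluded); service 161 days < 18 months (≈540 days) ✗ → not eligible.
Pet Insurance — status part-time ✓; service 161 days ≥ 30 days ✓; rating 1 < 3 ✗ → not eligible.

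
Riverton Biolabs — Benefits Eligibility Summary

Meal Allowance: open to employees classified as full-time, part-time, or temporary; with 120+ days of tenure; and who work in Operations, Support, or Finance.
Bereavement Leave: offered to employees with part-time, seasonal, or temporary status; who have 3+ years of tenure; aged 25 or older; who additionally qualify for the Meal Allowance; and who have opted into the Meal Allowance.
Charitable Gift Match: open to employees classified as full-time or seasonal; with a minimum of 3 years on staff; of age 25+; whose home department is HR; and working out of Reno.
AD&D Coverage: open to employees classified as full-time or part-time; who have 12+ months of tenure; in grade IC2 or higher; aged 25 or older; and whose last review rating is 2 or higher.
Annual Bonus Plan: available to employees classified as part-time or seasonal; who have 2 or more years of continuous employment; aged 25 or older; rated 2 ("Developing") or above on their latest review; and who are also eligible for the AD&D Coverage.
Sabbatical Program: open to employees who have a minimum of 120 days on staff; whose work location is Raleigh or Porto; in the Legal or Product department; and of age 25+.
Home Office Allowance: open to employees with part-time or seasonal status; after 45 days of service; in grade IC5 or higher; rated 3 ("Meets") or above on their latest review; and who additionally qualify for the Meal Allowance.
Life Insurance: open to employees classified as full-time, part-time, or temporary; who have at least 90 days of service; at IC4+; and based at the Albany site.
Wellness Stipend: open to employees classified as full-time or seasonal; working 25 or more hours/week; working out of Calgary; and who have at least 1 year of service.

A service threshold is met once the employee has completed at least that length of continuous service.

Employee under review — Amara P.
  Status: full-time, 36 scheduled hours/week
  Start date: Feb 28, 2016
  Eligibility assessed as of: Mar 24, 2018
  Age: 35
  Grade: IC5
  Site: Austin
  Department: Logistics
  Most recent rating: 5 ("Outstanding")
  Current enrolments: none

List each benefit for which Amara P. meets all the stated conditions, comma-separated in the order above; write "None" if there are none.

AD&D Coverage

Service from Feb 28, 2016 to Mar 24, 2018: 755 days.
Meal Allowance — status full-time ✓; service 755 days ≥ 120 days ✓; dept Logistics ✗ → not eligible.
Bereavement Leave — status full-time ✗ (requires part-time, seasonal, or temporary) → not eligible.
Charitable Gift Match — status full-time ✓; service 755 days < 3 years (≈1095 days) ✗ → not eligible.
AD&D Coverage — status full-time ✓; service 755 days ≥ 12 months (≈360 days) ✓; grade IC5 ≥ IC2 ✓; age 35 ≥ 25 ✓; rating 5 ≥ 2 ✓ → eligible.
Annual Bonus Plan — status full-time ✗ (requires part-time or seasonal) → not eligible.
Sabbatical Program — service 755 days ≥ 120 days ✓; site Austin ✗ (not Raleigh or Porto) → not eligible.
Home Office Allowance — status full-time ✗ (requires part-time or seasonal) → not eligible.
Life Insurance — status full-time ✓; service 755 days ≥ 90 days ✓; grade IC5 ≥ IC4 ✓; site Austin ✗ (not Albany) → not eligible.
Wellness Stipend — status full-time ✓; 36 hrs/wk ≥ 25 ✓; site Austin ✗ (not Calgary) → not eligible.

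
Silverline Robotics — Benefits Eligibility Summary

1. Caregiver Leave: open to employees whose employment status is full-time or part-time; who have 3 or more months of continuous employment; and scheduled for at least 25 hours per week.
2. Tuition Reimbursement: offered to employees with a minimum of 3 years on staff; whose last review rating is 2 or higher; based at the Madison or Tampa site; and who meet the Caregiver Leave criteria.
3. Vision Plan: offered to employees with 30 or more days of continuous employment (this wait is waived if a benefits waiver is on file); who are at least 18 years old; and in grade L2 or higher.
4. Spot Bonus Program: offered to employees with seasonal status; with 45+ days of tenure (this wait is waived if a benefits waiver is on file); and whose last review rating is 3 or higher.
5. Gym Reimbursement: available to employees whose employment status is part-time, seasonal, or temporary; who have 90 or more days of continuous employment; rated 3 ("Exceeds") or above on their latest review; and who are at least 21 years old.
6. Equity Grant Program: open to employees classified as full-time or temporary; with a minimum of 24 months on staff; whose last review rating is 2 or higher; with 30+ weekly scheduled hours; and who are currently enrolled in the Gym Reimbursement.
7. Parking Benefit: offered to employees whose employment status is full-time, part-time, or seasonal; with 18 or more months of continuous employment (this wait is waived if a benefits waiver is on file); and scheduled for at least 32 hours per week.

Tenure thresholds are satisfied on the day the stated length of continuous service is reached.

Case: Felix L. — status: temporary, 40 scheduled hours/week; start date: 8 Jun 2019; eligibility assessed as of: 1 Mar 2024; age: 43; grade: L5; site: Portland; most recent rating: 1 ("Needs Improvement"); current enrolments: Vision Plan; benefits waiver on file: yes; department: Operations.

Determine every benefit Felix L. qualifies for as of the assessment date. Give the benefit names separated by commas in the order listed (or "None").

Vision Plan

Service from 8 Jun 2019 to 1 Mar 2024: 1728 days.
Caregiver Leave — status temporary ✗ (requires full-time or part-time) → not eligible.
Tuition Reimbursement — service 1728 days ≥ 3 years (≈1095 days) ✓; rating 1 < 2 ✗ → not eligible.
Vision Plan — benefits waiver on file ✓; age 43 ≥ 18 ✓; grade L5 ≥ L2 ✓ → eligible.
Spot Bonus Program — status temporary ✗ (requires seasonal) → not eligible.
Gym Reimbursement — status temporary ✓; service 1728 days ≥ 90 days ✓; rating 1 < 3 ✗ → not eligible.
Equity Grant Program — status temporary ✓; service 1728 days ≥ 24 months (≈720 days) ✓; rating 1 < 2 ✗ → not eligible.
Parking Benefit — status temporary ✗ (requires full-time, part-time, or seasonal) → not eligible.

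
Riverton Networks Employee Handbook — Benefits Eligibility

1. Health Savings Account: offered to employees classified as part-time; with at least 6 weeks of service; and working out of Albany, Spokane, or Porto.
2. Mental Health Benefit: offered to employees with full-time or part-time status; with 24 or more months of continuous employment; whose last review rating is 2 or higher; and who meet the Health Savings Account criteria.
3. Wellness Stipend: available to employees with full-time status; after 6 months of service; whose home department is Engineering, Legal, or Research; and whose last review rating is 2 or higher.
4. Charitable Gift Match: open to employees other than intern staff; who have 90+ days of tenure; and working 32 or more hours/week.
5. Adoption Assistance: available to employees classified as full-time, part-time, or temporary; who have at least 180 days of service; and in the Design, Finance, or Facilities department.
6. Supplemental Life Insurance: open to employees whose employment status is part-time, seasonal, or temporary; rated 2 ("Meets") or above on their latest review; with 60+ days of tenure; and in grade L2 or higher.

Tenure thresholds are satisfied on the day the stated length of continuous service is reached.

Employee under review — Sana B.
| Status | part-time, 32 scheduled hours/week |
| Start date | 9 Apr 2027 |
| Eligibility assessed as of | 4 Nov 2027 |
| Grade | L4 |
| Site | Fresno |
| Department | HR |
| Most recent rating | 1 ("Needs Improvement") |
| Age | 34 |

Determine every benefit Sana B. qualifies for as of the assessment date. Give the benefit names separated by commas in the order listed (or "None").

Service from 9 Apr 2027 to 4 Nov 2027: 209 days.
Health Savings Account — status part-time ✓; service 209 days ≥ 6 weeks (≈42 days) ✓; site Fresno ✗ (not Albany, Spokane, or Porto) → not eligible.
Mental Health Benefit — status part-time ✓; service 209 days < 24 months (≈720 days) ✗ → not eligible.
Wellness Stipend — status part-time ✗ (requires full-time) → not eligible.
Charitable Gift Match — status part-time ✓ (not excluded); service 209 days ≥ 90 days ✓; 32 hrs/wk ≥ 32 ✓ → eligible.
Adoption Assistance — status part-time ✓; service 209 days ≥ 180 days ✓; dept HR ✗ → not eligible.
Supplemental Life Insurance — status part-time ✓; rating 1 < 2 ✗ → not eligible.

Charitable Gift Match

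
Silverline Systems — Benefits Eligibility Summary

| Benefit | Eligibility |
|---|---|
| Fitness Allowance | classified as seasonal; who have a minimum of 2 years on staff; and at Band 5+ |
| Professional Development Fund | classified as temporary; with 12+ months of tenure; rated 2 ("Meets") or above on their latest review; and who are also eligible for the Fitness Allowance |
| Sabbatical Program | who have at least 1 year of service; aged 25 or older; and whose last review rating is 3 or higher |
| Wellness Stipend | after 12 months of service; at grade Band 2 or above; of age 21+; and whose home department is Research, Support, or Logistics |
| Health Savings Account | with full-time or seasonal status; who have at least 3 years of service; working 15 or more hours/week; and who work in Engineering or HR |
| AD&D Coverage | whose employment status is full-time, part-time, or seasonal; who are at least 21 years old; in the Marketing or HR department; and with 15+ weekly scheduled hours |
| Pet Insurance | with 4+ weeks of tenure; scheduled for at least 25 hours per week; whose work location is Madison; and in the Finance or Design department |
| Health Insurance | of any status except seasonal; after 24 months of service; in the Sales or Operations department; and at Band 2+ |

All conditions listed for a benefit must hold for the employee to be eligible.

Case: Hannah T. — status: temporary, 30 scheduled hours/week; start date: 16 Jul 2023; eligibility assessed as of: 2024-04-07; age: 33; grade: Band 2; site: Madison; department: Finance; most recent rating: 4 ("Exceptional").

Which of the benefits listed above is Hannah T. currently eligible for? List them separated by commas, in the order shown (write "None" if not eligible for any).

Pet Insurance

Service from 16 Jul 2023 to 2024-04-07: 266 days.
Fitness Allowance — status temporary ✗ (requires seasonal) → not eligible.
Professional Development Fund — status temporary ✓; service 266 days < 12 months (≈360 days) ✗ → not eligible.
Sabbatical Program — service 266 days < 1 year (≈365 days) ✗ → not eligible.
Wellness Stipend — service 266 days < 12 months (≈360 days) ✗ → not eligible.
Health Savings Account — status temporary ✗ (requires full-time or seasonal) → not eligible.
AD&D Coverage — status temporary ✗ (requires full-time, part-time, or seasonal) → not eligible.
Pet Insurance — service 266 days ≥ 4 weeks (≈28 days) ✓; 30 hrs/wk ≥ 25 ✓; site Madison ✓; dept Finance ✓ → eligible.
Health Insurance — status temporary ✓ (not excluded); service 266 days < 24 months (≈720 days) ✗ → not eligible.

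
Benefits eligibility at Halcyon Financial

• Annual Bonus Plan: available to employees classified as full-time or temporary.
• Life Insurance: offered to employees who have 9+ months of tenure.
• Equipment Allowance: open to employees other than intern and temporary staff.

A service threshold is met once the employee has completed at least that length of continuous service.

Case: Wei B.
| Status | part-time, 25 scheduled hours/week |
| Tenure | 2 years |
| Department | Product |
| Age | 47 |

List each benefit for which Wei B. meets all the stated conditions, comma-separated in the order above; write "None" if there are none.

Life Insurance, Equipment Allowance

Annual Bonus Plan — status part-time ✗ (requires full-time or temporary) → not eligible.
Life Insurance — service 2 years ≥ 9 months (≈270 days) ✓ → eligible.
Equipment Allowance — status part-time ✓ (not excluded) → eligible.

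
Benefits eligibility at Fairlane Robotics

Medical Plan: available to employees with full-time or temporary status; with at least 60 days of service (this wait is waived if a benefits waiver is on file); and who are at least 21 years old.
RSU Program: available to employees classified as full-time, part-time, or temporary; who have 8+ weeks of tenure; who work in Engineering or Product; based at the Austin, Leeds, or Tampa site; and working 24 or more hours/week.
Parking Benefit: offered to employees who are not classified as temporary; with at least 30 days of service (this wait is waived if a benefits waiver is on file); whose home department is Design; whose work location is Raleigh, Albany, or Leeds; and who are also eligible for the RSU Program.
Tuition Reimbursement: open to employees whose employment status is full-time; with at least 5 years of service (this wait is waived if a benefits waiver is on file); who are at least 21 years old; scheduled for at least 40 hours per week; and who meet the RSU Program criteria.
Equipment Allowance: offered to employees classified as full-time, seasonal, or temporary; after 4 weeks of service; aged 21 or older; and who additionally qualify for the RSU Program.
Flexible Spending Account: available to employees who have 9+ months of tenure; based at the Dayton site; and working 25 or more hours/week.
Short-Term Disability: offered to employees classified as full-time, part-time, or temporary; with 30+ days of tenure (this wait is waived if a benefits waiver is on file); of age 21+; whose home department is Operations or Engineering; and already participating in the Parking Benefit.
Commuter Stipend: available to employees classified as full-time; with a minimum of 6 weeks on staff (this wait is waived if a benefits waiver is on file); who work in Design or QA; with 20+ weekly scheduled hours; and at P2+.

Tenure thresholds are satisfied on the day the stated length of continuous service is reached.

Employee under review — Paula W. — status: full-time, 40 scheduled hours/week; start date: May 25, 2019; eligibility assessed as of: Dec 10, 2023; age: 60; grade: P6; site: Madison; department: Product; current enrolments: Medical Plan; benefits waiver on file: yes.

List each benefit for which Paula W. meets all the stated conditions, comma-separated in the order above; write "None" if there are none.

Medical Plan

Service from May 25, 2019 to Dec 10, 2023: 1660 days.
Medical Plan — status full-time ✓; benefits waiver on file ✓; age 60 ≥ 21 ✓ → eligible.
RSU Program — status full-time ✓; service 1660 days ≥ 8 weeks (≈56 days) ✓; dept Product ✓; site Madison ✗ (not Austin, Leeds, or Tampa) → not eligible.
Parking Benefit — status full-time ✓ (not excluded); benefits waiver on file ✓; dept Product ✗ → not eligible.
Tuition Reimbursement — status full-time ✓; benefits waiver on file ✓; age 60 ≥ 21 ✓; 40 hrs/wk ≥ 40 ✓; not eligible for RSU Program ✗ → not eligible.
Equipment Allowance — status full-time ✓; service 1660 days ≥ 4 weeks (≈28 days) ✓; age 60 ≥ 21 ✓; not eligible for RSU Program ✗ → not eligible.
Flexible Spending Account — service 1660 days ≥ 9 months (≈270 days) ✓; site Madison ✗ (not Dayton) → not eligible.
Short-Term Disability — status full-time ✓; benefits waiver on file ✓; age 60 ≥ 21 ✓; dept Product ✗ → not eligible.
Commuter Stipend — status full-time ✓; benefits waiver on file ✓; dept Product ✗ → not eligible.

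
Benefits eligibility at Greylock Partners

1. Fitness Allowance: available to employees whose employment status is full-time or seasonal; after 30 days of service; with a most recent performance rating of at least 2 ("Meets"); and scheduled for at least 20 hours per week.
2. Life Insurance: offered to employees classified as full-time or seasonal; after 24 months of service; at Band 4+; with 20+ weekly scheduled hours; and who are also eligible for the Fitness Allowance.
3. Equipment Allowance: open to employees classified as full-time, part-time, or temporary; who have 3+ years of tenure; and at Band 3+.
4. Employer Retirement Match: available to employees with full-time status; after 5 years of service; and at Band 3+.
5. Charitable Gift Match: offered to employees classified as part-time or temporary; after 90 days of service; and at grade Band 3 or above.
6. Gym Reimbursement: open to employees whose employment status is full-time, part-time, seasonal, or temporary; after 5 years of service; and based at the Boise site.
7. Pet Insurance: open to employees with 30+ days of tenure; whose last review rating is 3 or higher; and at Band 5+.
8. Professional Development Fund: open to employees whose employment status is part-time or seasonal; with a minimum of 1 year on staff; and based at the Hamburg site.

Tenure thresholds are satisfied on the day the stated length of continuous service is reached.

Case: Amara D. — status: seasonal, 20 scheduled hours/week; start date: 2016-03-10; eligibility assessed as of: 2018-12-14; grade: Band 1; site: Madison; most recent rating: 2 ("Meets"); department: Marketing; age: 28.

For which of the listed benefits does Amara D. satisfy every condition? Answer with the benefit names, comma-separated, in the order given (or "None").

Fitness Allowance

Service from 2016-03-10 to 2018-12-14: 1009 days.
Fitness Allowance — status seasonal ✓; service 1009 days ≥ 30 days ✓; rating 2 ≥ 2 ✓; 20 hrs/wk ≥ 20 ✓ → eligible.
Life Insurance — status seasonal ✓; service 1009 days ≥ 24 months (≈720 days) ✓; grade Band 1 < Band 4 ✗ → not eligible.
Equipment Allowance — status seasonal ✗ (requires full-time, part-time, or temporary) → not eligible.
Employer Retirement Match — status seasonal ✗ (requires full-time) → not eligible.
Charitable Gift Match — status seasonal ✗ (requires part-time or temporary) → not eligible.
Gym Reimbursement — status seasonal ✓; service 1009 days < 5 years (≈1825 days) ✗ → not eligible.
Pet Insurance — service 1009 days ≥ 30 days ✓; rating 2 < 3 ✗ → not eligible.
Professional Development Fund — status seasonal ✓; service 1009 days ≥ 1 year (≈365 days) ✓; site Madison ✗ (not Hamburg) → not eligible.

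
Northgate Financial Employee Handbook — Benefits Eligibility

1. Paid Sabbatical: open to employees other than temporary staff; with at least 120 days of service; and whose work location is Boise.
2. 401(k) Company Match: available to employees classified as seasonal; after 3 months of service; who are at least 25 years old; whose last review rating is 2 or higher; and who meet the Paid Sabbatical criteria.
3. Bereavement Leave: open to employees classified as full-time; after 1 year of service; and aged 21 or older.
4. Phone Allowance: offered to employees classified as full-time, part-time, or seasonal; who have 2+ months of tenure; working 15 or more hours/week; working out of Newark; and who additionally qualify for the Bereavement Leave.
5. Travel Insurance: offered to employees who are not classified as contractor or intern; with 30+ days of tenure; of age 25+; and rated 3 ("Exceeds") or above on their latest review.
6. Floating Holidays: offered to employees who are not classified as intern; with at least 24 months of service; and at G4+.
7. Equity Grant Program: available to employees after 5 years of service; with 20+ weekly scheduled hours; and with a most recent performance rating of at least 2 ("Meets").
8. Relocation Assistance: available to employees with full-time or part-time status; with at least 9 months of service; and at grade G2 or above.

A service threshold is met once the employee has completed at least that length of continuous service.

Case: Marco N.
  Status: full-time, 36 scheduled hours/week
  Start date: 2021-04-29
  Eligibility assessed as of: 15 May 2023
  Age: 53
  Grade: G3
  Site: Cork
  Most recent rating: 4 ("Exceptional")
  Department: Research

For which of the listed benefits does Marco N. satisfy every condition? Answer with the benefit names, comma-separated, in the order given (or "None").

Service from 2021-04-29 to 15 May 2023: 746 days.
Paid Sabbatical — status full-time ✓ (not excluded); service 746 days ≥ 120 days ✓; site Cork ✗ (not Boise) → not eligible.
401(k) Company Match — status full-time ✗ (requires seasonal) → not eligible.
Bereavement Leave — status full-time ✓; service 746 days ≥ 1 year (≈365 days) ✓; age 53 ≥ 21 ✓ → eligible.
Phone Allowance — status full-time ✓; service 746 days ≥ 2 months (≈60 days) ✓; 36 hrs/wk ≥ 15 ✓; site Cork ✗ (not Newark) → not eligible.
Travel Insurance — status full-time ✓ (not excluded); service 746 days ≥ 30 days ✓; age 53 ≥ 25 ✓; rating 4 ≥ 3 ✓ → eligible.
Floating Holidays — status full-time ✓ (not excluded); service 746 days ≥ 24 months (≈720 days) ✓; grade G3 < G4 ✗ → not eligible.
Equity Grant Program — service 746 days < 5 years (≈1825 days) ✗ → not eligible.
Relocation Assistance — status full-time ✓; service 746 days ≥ 9 months (≈270 days) ✓; grade G3 ≥ G2 ✓ → eligible.

Bereavement Leave, Travel Insurance, Relocation Assistance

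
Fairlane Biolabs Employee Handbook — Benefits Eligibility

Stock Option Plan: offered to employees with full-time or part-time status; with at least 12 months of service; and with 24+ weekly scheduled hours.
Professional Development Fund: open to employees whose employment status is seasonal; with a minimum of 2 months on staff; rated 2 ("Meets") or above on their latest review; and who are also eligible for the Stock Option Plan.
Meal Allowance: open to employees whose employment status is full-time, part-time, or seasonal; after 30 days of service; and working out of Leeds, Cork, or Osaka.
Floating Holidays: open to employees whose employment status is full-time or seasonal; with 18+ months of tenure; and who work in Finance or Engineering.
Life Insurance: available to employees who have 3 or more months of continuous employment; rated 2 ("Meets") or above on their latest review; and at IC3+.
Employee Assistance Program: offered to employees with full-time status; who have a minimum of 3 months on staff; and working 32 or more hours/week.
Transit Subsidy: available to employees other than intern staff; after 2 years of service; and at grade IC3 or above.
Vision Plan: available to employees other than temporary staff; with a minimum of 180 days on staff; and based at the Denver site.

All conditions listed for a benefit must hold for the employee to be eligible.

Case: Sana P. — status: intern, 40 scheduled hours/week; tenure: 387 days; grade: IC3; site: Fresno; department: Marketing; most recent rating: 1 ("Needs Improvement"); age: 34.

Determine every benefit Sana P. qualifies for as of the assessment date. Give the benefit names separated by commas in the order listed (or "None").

Stock Option Plan — status intern ✗ (requires full-time or part-time) → not eligible.
Professional Development Fund — status intern ✗ (requires seasonal) → not eligible.
Meal Allowance — status intern ✗ (requires full-time, part-time, or seasonal) → not eligible.
Floating Holidays — status intern ✗ (requires full-time or seasonal) → not eligible.
Life Insurance — service 387 days ≥ 3 months (≈90 days) ✓; rating 1 < 2 ✗ → not eligible.
Employee Assistance Program — status intern ✗ (requires full-time) → not eligible.
Transit Subsidy — status intern ✗ (excluded) → not eligible.
Vision Plan — status intern ✓ (not excluded); service 387 days ≥ 180 days ✓; site Fresno ✗ (not Denver) → not eligible.

None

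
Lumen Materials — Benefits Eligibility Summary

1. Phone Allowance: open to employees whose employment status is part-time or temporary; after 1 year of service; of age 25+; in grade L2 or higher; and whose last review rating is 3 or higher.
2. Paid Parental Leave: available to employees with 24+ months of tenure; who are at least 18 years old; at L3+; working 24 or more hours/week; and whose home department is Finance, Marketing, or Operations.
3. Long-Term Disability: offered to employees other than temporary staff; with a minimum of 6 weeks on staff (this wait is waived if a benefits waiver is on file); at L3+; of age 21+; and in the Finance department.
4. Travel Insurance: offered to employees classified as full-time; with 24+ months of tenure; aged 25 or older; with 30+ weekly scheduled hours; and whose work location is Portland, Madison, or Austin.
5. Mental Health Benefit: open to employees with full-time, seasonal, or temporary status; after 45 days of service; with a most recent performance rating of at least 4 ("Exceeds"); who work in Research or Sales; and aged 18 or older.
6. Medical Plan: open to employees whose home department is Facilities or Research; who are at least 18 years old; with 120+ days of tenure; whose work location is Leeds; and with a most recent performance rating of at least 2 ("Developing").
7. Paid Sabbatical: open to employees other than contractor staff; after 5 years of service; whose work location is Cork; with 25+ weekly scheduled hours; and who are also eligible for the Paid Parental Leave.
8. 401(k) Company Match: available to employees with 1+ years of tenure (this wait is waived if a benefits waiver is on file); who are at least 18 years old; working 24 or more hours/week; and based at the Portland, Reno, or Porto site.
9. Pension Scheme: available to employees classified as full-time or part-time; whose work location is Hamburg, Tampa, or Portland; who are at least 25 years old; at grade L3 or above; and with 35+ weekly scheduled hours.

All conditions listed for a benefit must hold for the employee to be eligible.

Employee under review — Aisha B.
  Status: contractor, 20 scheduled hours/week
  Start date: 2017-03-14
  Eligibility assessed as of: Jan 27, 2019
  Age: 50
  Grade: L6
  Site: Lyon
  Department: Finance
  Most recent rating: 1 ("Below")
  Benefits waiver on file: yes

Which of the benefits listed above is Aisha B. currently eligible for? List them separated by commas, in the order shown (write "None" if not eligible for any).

Long-Term Disability

Service from 2017-03-14 to Jan 27, 2019: 684 days.
Phone Allowance — status contractor ✗ (requires part-time or temporary) → not eligible.
Paid Parental Leave — service 684 days < 24 months (≈720 days) ✗ → not eligible.
Long-Term Disability — status contractor ✓ (not excluded); benefits waiver on file ✓; grade L6 ≥ L3 ✓; age 50 ≥ 21 ✓; dept Finance ✓ → eligible.
Travel Insurance — status contractor ✗ (requires full-time) → not eligible.
Mental Health Benefit — status contractor ✗ (requires full-time, seasonal, or temporary) → not eligible.
Medical Plan — dept Finance ✗ → not eligible.
Paid Sabbatical — status contractor ✗ (excluded) → not eligible.
401(k) Company Match — benefits waiver on file ✓; age 50 ≥ 18 ✓; 20 hrs/wk < 24 ✗ → not eligible.
Pension Scheme — status contractor ✗ (requires full-time or part-time) → not eligible.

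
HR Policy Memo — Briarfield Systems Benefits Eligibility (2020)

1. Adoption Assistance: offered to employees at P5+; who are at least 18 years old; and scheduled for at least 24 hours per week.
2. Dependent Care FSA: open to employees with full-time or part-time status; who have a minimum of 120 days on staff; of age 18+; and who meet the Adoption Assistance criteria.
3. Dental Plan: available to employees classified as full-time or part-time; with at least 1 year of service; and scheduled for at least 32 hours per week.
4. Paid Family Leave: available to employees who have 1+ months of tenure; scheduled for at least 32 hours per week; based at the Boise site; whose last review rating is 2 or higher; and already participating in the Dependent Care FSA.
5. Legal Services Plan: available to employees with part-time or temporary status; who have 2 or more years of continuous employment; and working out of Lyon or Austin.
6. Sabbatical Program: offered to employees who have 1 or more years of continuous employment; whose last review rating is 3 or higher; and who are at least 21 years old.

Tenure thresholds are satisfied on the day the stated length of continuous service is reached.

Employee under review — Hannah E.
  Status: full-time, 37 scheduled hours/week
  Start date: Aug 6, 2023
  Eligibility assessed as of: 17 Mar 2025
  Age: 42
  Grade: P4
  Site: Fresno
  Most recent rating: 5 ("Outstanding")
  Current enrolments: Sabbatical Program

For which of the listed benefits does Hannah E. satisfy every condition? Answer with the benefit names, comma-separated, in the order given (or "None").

Dental Plan, Sabbatical Program

Service from Aug 6, 2023 to 17 Mar 2025: 589 days.
Adoption Assistance — grade P4 < P5 ✗ → not eligible.
Dependent Care FSA — status full-time ✓; service 589 days ≥ 120 days ✓; age 42 ≥ 18 ✓; not eligible for Adoption Assistance ✗ → not eligible.
Dental Plan — status full-time ✓; service 589 days ≥ 1 year (≈365 days) ✓; 37 hrs/wk ≥ 32 ✓ → eligible.
Paid Family Leave — service 589 days ≥ 1 month (≈30 days) ✓; 37 hrs/wk ≥ 32 ✓; site Fresno ✗ (not Boise) → not eligible.
Legal Services Plan — status full-time ✗ (requires part-time or temporary) → not eligible.
Sabbatical Program — service 589 days ≥ 1 year (≈365 days) ✓; rating 5 ≥ 3 ✓; age 42 ≥ 21 ✓ → eligible.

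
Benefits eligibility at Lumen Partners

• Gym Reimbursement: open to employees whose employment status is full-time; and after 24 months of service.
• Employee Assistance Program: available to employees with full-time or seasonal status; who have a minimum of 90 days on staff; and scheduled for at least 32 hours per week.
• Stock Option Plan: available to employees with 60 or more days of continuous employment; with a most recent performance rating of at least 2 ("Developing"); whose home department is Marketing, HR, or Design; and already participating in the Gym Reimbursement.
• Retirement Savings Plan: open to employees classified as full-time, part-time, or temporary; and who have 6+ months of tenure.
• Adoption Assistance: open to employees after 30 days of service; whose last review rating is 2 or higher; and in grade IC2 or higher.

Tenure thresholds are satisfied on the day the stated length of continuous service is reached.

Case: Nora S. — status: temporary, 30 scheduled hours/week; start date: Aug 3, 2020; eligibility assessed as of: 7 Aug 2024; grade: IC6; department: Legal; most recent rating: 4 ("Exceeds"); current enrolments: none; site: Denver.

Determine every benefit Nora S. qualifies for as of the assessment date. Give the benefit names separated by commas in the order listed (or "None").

Service from Aug 3, 2020 to 7 Aug 2024: 1465 days.
Gym Reimbursement — status temporary ✗ (requires full-time) → not eligible.
Employee Assistance Program — status temporary ✗ (requires full-time or seasonal) → not eligible.
Stock Option Plan — service 1465 days ≥ 60 days ✓; rating 4 ≥ 2 ✓; dept Legal ✗ → not eligible.
Retirement Savings Plan — status temporary ✓; service 1465 days ≥ 6 months (≈180 days) ✓ → eligible.
Adoption Assistance — service 1465 days ≥ 30 days ✓; rating 4 ≥ 2 ✓; grade IC6 ≥ IC2 ✓ → eligible.

Retirement Savings Plan, Adoption Assistance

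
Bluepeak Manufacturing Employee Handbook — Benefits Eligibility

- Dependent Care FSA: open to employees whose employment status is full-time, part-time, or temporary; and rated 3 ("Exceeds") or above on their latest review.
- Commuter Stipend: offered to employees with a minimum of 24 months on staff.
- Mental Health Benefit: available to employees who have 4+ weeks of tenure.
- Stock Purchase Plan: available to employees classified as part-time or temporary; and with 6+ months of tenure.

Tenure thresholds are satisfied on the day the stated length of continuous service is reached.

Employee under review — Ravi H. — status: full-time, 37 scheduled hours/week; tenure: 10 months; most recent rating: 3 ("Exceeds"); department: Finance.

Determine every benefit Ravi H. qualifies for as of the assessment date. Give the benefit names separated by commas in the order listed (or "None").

Dependent Care FSA, Mental Health Benefit

Dependent Care FSA — status full-time ✓; rating 3 ≥ 3 ✓ → eligible.
Commuter Stipend — service 10 months < 24 months ✗ → not eligible.
Mental Health Benefit — service 10 months ≥ 4 weeks (≈28 days) ✓ → eligible.
Stock Purchase Plan — status full-time ✗ (requires part-time or temporary) → not eligible.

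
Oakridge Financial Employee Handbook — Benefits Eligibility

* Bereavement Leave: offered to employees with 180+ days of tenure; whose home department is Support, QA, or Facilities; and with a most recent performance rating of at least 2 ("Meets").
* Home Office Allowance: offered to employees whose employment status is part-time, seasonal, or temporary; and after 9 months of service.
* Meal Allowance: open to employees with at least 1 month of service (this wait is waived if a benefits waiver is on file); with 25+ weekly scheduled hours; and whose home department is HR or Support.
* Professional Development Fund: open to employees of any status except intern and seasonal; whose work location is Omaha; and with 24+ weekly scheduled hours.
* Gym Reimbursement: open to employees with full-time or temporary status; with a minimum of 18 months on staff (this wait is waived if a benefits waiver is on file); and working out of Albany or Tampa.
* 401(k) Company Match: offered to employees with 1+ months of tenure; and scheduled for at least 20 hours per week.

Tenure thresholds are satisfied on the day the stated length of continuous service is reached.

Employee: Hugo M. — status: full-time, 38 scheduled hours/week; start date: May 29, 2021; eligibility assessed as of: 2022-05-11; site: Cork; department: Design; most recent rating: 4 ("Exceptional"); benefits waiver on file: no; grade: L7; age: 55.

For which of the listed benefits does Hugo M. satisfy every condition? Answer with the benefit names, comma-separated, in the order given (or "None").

Service from May 29, 2021 to 2022-05-11: 347 days.
Bereavement Leave — service 347 days ≥ 180 days ✓; dept Design ✗ → not eligible.
Home Office Allowance — status full-time ✗ (requires part-time, seasonal, or temporary) → not eligible.
Meal Allowance — no waiver, service 347 days ≥ 1 month (≈30 days) ✓; 38 hrs/wk ≥ 25 ✓; dept Design ✗ → not eligible.
Professional Development Fund — status full-time ✓ (not excluded); site Cork ✗ (not Omaha) → not eligible.
Gym Reimbursement — status full-time ✓; no waiver, service 347 days < 18 months (≈540 days) ✗ → not eligible.
401(k) Company Match — service 347 days ≥ 1 month (≈30 days) ✓; 38 hrs/wk ≥ 20 ✓ → eligible.

401(k) Company Match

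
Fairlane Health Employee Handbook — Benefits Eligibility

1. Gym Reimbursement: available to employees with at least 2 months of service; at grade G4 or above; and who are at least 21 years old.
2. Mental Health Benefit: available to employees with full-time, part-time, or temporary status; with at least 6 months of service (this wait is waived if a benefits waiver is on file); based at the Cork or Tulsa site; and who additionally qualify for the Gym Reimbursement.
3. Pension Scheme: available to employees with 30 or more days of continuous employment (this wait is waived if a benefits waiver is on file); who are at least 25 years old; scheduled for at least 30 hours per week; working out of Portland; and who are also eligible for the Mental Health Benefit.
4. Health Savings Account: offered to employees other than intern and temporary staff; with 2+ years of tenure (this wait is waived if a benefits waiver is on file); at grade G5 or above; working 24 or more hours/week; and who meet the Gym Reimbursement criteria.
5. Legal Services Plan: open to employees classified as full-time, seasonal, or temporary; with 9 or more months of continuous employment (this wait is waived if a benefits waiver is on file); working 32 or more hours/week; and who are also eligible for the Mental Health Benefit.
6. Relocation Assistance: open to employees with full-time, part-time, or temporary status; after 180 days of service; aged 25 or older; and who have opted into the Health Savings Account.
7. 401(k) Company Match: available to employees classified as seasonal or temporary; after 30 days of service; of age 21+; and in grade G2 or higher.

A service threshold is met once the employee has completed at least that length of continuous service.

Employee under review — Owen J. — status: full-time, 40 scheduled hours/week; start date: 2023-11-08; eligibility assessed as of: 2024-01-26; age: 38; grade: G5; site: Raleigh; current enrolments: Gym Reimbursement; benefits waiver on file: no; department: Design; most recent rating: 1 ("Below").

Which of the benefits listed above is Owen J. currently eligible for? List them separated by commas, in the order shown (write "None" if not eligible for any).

Gym Reimbursement

Service from 2023-11-08 to 2024-01-26: 79 days.
Gym Reimbursement — service 79 days ≥ 2 months (≈60 days) ✓; grade G5 ≥ G4 ✓; age 38 ≥ 21 ✓ → eligible.
Mental Health Benefit — status full-time ✓; no waiver, service 79 days < 6 months (≈180 days) ✗ → not eligible.
Pension Scheme — no waiver, service 79 days ≥ 30 days ✓; age 38 ≥ 25 ✓; 40 hrs/wk ≥ 30 ✓; site Raleigh ✗ (not Portland) → not eligible.
Health Savings Account — status full-time ✓ (not excluded); no waiver, service 79 days < 2 years (≈730 days) ✗ → not eligible.
Legal Services Plan — status full-time ✓; no waiver, service 79 days < 9 months (≈270 days) ✗ → not eligible.
Relocation Assistance — status full-time ✓; service 79 days < 180 days ✗ → not eligible.
401(k) Company Match — status full-time ✗ (requires seasonal or temporary) → not eligible.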